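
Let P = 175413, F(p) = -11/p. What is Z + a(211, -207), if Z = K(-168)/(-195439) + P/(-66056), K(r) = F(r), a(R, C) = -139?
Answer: -19201992902485/135554145132 ≈ -141.66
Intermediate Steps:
K(r) = -11/r
Z = -359966729137/135554145132 (Z = -11/(-168)/(-195439) + 175413/(-66056) = -11*(-1/168)*(-1/195439) + 175413*(-1/66056) = (11/168)*(-1/195439) - 175413/66056 = -11/32833752 - 175413/66056 = -359966729137/135554145132 ≈ -2.6555)
Z + a(211, -207) = -359966729137/135554145132 - 139 = -19201992902485/135554145132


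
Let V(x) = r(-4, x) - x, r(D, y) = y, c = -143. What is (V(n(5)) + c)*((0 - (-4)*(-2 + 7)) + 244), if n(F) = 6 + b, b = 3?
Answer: -37752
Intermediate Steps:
n(F) = 9 (n(F) = 6 + 3 = 9)
V(x) = 0 (V(x) = x - x = 0)
(V(n(5)) + c)*((0 - (-4)*(-2 + 7)) + 244) = (0 - 143)*((0 - (-4)*(-2 + 7)) + 244) = -143*((0 - (-4)*5) + 244) = -143*((0 - 1*(-20)) + 244) = -143*((0 + 20) + 244) = -143*(20 + 244) = -143*264 = -37752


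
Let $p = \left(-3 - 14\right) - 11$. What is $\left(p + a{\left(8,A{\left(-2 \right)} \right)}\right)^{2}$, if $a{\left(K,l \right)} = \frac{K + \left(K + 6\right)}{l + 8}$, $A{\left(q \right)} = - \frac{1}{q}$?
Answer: $\frac{186624}{289} \approx 645.76$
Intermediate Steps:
$p = -28$ ($p = -17 - 11 = -28$)
$a{\left(K,l \right)} = \frac{6 + 2 K}{8 + l}$ ($a{\left(K,l \right)} = \frac{K + \left(6 + K\right)}{8 + l} = \frac{6 + 2 K}{8 + l}$)
$\left(p + a{\left(8,A{\left(-2 \right)} \right)}\right)^{2} = \left(-28 + \frac{2 \left(3 + 8\right)}{8 - \frac{1}{-2}}\right)^{2} = \left(-28 + 2 \frac{1}{8 - - \frac{1}{2}} \cdot 11\right)^{2} = \left(-28 + 2 \frac{1}{8 + \frac{1}{2}} \cdot 11\right)^{2} = \left(-28 + 2 \frac{1}{\frac{17}{2}} \cdot 11\right)^{2} = \left(-28 + 2 \cdot \frac{2}{17} \cdot 11\right)^{2} = \left(-28 + \frac{44}{17}\right)^{2} = \left(- \frac{432}{17}\right)^{2} = \frac{186624}{289}$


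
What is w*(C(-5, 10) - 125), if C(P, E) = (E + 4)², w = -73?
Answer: -5183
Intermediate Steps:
C(P, E) = (4 + E)²
w*(C(-5, 10) - 125) = -73*((4 + 10)² - 125) = -73*(14² - 125) = -73*(196 - 125) = -73*71 = -5183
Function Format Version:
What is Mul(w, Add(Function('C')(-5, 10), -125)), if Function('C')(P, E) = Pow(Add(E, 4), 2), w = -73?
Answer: -5183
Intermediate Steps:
Function('C')(P, E) = Pow(Add(4, E), 2)
Mul(w, Add(Function('C')(-5, 10), -125)) = Mul(-73, Add(Pow(Add(4, 10), 2), -125)) = Mul(-73, Add(Pow(14, 2), -125)) = Mul(-73, Add(196, -125)) = Mul(-73, 71) = -5183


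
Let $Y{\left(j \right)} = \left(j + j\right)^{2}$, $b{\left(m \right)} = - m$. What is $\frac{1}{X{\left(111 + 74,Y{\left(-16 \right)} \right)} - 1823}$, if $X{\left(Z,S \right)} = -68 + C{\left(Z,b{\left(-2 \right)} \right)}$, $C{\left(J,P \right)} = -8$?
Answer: $- \frac{1}{1899} \approx -0.00052659$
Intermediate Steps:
$Y{\left(j \right)} = 4 j^{2}$ ($Y{\left(j \right)} = \left(2 j\right)^{2} = 4 j^{2}$)
$X{\left(Z,S \right)} = -76$ ($X{\left(Z,S \right)} = -68 - 8 = -76$)
$\frac{1}{X{\left(111 + 74,Y{\left(-16 \right)} \right)} - 1823} = \frac{1}{-76 - 1823} = \frac{1}{-1899} = - \frac{1}{1899}$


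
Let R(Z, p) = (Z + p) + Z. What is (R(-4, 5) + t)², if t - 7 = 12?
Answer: 256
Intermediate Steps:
R(Z, p) = p + 2*Z
t = 19 (t = 7 + 12 = 19)
(R(-4, 5) + t)² = ((5 + 2*(-4)) + 19)² = ((5 - 8) + 19)² = (-3 + 19)² = 16² = 256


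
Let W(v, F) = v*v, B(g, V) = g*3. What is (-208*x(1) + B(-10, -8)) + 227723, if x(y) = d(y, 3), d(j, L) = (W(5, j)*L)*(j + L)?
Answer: 165293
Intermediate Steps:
B(g, V) = 3*g
W(v, F) = v²
d(j, L) = 25*L*(L + j) (d(j, L) = (5²*L)*(j + L) = (25*L)*(L + j) = 25*L*(L + j))
x(y) = 225 + 75*y (x(y) = 25*3*(3 + y) = 225 + 75*y)
(-208*x(1) + B(-10, -8)) + 227723 = (-208*(225 + 75*1) + 3*(-10)) + 227723 = (-208*(225 + 75) - 30) + 227723 = (-208*300 - 30) + 227723 = (-62400 - 30) + 227723 = -62430 + 227723 = 165293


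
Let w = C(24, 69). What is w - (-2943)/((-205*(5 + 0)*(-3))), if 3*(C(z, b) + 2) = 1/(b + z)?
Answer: -297226/285975 ≈ -1.0393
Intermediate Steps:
C(z, b) = -2 + 1/(3*(b + z))
w = -557/279 (w = (⅓ - 2*69 - 2*24)/(69 + 24) = (⅓ - 138 - 48)/93 = (1/93)*(-557/3) = -557/279 ≈ -1.9964)
w - (-2943)/((-205*(5 + 0)*(-3))) = -557/279 - (-2943)/((-205*(5 + 0)*(-3))) = -557/279 - (-2943)/((-1025*(-3))) = -557/279 - (-2943)/((-205*(-15))) = -557/279 - (-2943)/3075 = -557/279 - 1*(-981/1025) = -557/279 + 981/1025 = -297226/285975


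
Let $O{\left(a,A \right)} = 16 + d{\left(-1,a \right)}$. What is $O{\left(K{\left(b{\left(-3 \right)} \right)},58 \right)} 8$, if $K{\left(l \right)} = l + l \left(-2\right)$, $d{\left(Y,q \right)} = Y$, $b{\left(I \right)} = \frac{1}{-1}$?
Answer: $120$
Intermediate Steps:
$b{\left(I \right)} = -1$
$K{\left(l \right)} = - l$ ($K{\left(l \right)} = l - 2 l = - l$)
$O{\left(a,A \right)} = 15$ ($O{\left(a,A \right)} = 16 - 1 = 15$)
$O{\left(K{\left(b{\left(-3 \right)} \right)},58 \right)} 8 = 15 \cdot 8 = 120$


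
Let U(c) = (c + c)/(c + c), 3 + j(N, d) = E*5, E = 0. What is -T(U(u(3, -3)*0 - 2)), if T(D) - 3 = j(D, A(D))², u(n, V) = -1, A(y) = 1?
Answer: -12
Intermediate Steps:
j(N, d) = -3 (j(N, d) = -3 + 0*5 = -3 + 0 = -3)
U(c) = 1 (U(c) = (2*c)/((2*c)) = (2*c)*(1/(2*c)) = 1)
T(D) = 12 (T(D) = 3 + (-3)² = 3 + 9 = 12)
-T(U(u(3, -3)*0 - 2)) = -1*12 = -12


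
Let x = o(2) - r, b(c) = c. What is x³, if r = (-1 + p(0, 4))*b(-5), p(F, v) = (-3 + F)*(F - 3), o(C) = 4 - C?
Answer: 74088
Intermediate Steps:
p(F, v) = (-3 + F)² (p(F, v) = (-3 + F)*(-3 + F) = (-3 + F)²)
r = -40 (r = (-1 + (-3 + 0)²)*(-5) = (-1 + (-3)²)*(-5) = (-1 + 9)*(-5) = 8*(-5) = -40)
x = 42 (x = (4 - 1*2) - 1*(-40) = (4 - 2) + 40 = 2 + 40 = 42)
x³ = 42³ = 74088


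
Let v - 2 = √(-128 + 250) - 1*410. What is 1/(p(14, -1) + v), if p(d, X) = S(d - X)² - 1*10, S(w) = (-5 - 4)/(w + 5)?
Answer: -66847600/27909240161 - 160000*√122/27909240161 ≈ -0.0024585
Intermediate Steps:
S(w) = -9/(5 + w)
p(d, X) = -10 + 81/(5 + d - X)² (p(d, X) = (-9/(5 + (d - X)))² - 1*10 = (-9/(5 + d - X))² - 10 = 81/(5 + d - X)² - 10 = -10 + 81/(5 + d - X)²)
v = -408 + √122 (v = 2 + (√(-128 + 250) - 1*410) = 2 + (√122 - 410) = 2 + (-410 + √122) = -408 + √122 ≈ -396.95)
1/(p(14, -1) + v) = 1/((-10 + 81/(5 + 14 - 1*(-1))²) + (-408 + √122)) = 1/((-10 + 81/(5 + 14 + 1)²) + (-408 + √122)) = 1/((-10 + 81/20²) + (-408 + √122)) = 1/((-10 + 81*(1/400)) + (-408 + √122)) = 1/((-10 + 81/400) + (-408 + √122)) = 1/(-3919/400 + (-408 + √122)) = 1/(-167119/400 + √122)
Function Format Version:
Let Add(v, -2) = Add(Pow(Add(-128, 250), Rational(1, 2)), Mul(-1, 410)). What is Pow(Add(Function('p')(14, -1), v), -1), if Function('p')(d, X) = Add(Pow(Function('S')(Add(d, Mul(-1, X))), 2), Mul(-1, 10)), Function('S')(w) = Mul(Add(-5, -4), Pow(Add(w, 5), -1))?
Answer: Add(Rational(-66847600, 27909240161), Mul(Rational(-160000, 27909240161), Pow(122, Rational(1, 2)))) ≈ -0.0024585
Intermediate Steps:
Function('S')(w) = Mul(-9, Pow(Add(5, w), -1))
Function('p')(d, X) = Add(-10, Mul(81, Pow(Add(5, d, Mul(-1, X)), -2))) (Function('p')(d, X) = Add(Pow(Mul(-9, Pow(Add(5, Add(d, Mul(-1, X))), -1)), 2), Mul(-1, 10)) = Add(Pow(Mul(-9, Pow(Add(5, d, Mul(-1, X)), -1)), 2), -10) = Add(Mul(81, Pow(Add(5, d, Mul(-1, X)), -2)), -10) = Add(-10, Mul(81, Pow(Add(5, d, Mul(-1, X)), -2))))
v = Add(-408, Pow(122, Rational(1, 2))) (v = Add(2, Add(Pow(Add(-128, 250), Rational(1, 2)), Mul(-1, 410))) = Add(2, Add(Pow(122, Rational(1, 2)), -410)) = Add(2, Add(-410, Pow(122, Rational(1, 2)))) = Add(-408, Pow(122, Rational(1, 2))) ≈ -396.95)
Pow(Add(Function('p')(14, -1), v), -1) = Pow(Add(Add(-10, Mul(81, Pow(Add(5, 14, Mul(-1, -1)), -2))), Add(-408, Pow(122, Rational(1, 2)))), -1) = Pow(Add(Add(-10, Mul(81, Pow(Add(5, 14, 1), -2))), Add(-408, Pow(122, Rational(1, 2)))), -1) = Pow(Add(Add(-10, Mul(81, Pow(20, -2))), Add(-408, Pow(122, Rational(1, 2)))), -1) = Pow(Add(Add(-10, Mul(81, Rational(1, 400))), Add(-408, Pow(122, Rational(1, 2)))), -1) = Pow(Add(Add(-10, Rational(81, 400)), Add(-408, Pow(122, Rational(1, 2)))), -1) = Pow(Add(Rational(-3919, 400), Add(-408, Pow(122, Rational(1, 2)))), -1) = Pow(Add(Rational(-167119, 400), Pow(122, Rational(1, 2))), -1)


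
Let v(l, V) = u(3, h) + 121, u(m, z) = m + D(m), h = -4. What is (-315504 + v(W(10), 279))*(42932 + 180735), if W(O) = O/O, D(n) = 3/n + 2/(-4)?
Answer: -141079973253/2 ≈ -7.0540e+10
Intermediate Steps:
D(n) = -½ + 3/n (D(n) = 3/n + 2*(-¼) = 3/n - ½ = -½ + 3/n)
u(m, z) = m + (6 - m)/(2*m)
W(O) = 1
v(l, V) = 249/2 (v(l, V) = (-½ + 3 + 3/3) + 121 = (-½ + 3 + 3*(⅓)) + 121 = (-½ + 3 + 1) + 121 = 7/2 + 121 = 249/2)
(-315504 + v(W(10), 279))*(42932 + 180735) = (-315504 + 249/2)*(42932 + 180735) = -630759/2*223667 = -141079973253/2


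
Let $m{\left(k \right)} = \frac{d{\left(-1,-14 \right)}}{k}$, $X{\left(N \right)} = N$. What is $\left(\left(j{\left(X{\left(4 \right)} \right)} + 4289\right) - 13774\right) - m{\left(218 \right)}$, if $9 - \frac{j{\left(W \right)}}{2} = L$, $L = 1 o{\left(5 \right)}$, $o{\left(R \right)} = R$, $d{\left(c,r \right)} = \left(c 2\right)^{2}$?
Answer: $- \frac{1032995}{109} \approx -9477.0$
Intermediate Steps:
$d{\left(c,r \right)} = 4 c^{2}$ ($d{\left(c,r \right)} = \left(2 c\right)^{2} = 4 c^{2}$)
$m{\left(k \right)} = \frac{4}{k}$ ($m{\left(k \right)} = \frac{4 \left(-1\right)^{2}}{k} = \frac{4 \cdot 1}{k} = \frac{4}{k}$)
$L = 5$ ($L = 1 \cdot 5 = 5$)
$j{\left(W \right)} = 8$ ($j{\left(W \right)} = 18 - 10 = 8$)
$\left(\left(j{\left(X{\left(4 \right)} \right)} + 4289\right) - 13774\right) - m{\left(218 \right)} = \left(\left(8 + 4289\right) - 13774\right) - \frac{4}{218} = \left(4297 - 13774\right) - 4 \cdot \frac{1}{218} = -9477 - \frac{2}{109} = - \frac{1032995}{109}$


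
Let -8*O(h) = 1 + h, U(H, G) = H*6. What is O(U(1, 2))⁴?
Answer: 2401/4096 ≈ 0.58618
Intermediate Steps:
U(H, G) = 6*H
O(h) = -⅛ - h/8 (O(h) = -(1 + h)/8 = -⅛ - h/8)
O(U(1, 2))⁴ = (-⅛ - 3/4)⁴ = (-⅛ - ⅛*6)⁴ = (-⅛ - ¾)⁴ = (-7/8)⁴ = 2401/4096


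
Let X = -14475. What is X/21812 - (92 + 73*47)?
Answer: -76858151/21812 ≈ -3523.7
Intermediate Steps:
X/21812 - (92 + 73*47) = -14475/21812 - (92 + 73*47) = -14475*1/21812 - (92 + 3431) = -14475/21812 - 1*3523 = -14475/21812 - 3523 = -76858151/21812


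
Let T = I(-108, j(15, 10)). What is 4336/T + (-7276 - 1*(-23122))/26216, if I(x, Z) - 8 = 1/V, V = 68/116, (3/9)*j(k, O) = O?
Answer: 967524191/2162820 ≈ 447.34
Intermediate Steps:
j(k, O) = 3*O
V = 17/29 (V = 68*(1/116) = 17/29 ≈ 0.58621)
I(x, Z) = 165/17 (I(x, Z) = 8 + 1/(17/29) = 8 + 29/17 = 165/17)
T = 165/17 ≈ 9.7059
4336/T + (-7276 - 1*(-23122))/26216 = 4336/(165/17) + (-7276 - 1*(-23122))/26216 = 4336*(17/165) + (-7276 + 23122)*(1/26216) = 73712/165 + 15846*(1/26216) = 73712/165 + 7923/13108 = 967524191/2162820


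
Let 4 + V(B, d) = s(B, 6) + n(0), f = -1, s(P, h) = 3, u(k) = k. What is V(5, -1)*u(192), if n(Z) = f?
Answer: -384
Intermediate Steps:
n(Z) = -1
V(B, d) = -2 (V(B, d) = -4 + (3 - 1) = -4 + 2 = -2)
V(5, -1)*u(192) = -2*192 = -384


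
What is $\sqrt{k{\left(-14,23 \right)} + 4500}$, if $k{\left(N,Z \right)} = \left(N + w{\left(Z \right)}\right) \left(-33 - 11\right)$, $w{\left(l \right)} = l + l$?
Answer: $2 \sqrt{773} \approx 55.606$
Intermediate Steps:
$w{\left(l \right)} = 2 l$
$k{\left(N,Z \right)} = - 88 Z - 44 N$ ($k{\left(N,Z \right)} = \left(N + 2 Z\right) \left(-33 - 11\right) = \left(N + 2 Z\right) \left(-44\right) = - 88 Z - 44 N$)
$\sqrt{k{\left(-14,23 \right)} + 4500} = \sqrt{\left(\left(-88\right) 23 - -616\right) + 4500} = \sqrt{\left(-2024 + 616\right) + 4500} = \sqrt{-1408 + 4500} = \sqrt{3092} = 2 \sqrt{773}$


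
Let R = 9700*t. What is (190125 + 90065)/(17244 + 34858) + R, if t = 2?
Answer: 505529495/26051 ≈ 19405.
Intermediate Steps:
R = 19400 (R = 9700*2 = 19400)
(190125 + 90065)/(17244 + 34858) + R = (190125 + 90065)/(17244 + 34858) + 19400 = 280190/52102 + 19400 = 280190*(1/52102) + 19400 = 140095/26051 + 19400 = 505529495/26051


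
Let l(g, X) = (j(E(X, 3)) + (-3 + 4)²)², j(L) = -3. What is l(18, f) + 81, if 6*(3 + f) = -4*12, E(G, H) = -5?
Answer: 85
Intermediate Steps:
f = -11 (f = -3 + (-4*12)/6 = -3 + (⅙)*(-48) = -3 - 8 = -11)
l(g, X) = 4 (l(g, X) = (-3 + (-3 + 4)²)² = (-3 + 1²)² = (-3 + 1)² = (-2)² = 4)
l(18, f) + 81 = 4 + 81 = 85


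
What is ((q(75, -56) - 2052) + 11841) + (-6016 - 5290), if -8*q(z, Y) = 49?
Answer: -12185/8 ≈ -1523.1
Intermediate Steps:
q(z, Y) = -49/8 (q(z, Y) = -⅛*49 = -49/8)
((q(75, -56) - 2052) + 11841) + (-6016 - 5290) = ((-49/8 - 2052) + 11841) + (-6016 - 5290) = (-16465/8 + 11841) - 11306 = 78263/8 - 11306 = -12185/8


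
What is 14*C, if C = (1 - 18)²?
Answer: 4046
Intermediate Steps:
C = 289 (C = (-17)² = 289)
14*C = 14*289 = 4046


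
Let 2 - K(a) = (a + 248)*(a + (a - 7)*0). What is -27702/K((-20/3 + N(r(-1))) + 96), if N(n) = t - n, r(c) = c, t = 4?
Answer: 249318/290623 ≈ 0.85787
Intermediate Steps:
N(n) = 4 - n
K(a) = 2 - a*(248 + a) (K(a) = 2 - (a + 248)*(a + (a - 7)*0) = 2 - (248 + a)*(a + (-7 + a)*0) = 2 - (248 + a)*(a + 0) = 2 - (248 + a)*a = 2 - a*(248 + a))
-27702/K((-20/3 + N(r(-1))) + 96) = -27702/(2 - ((-20/3 + (4 - 1*(-1))) + 96)² - 248*((-20/3 + (4 - 1*(-1))) + 96)) = -27702/(2 - ((-20*⅓ + (4 + 1)) + 96)² - 248*((-20*⅓ + (4 + 1)) + 96)) = -27702/(2 - ((-20/3 + 5) + 96)² - 248*((-20/3 + 5) + 96)) = -27702/(2 - (-5/3 + 96)² - 248*(-5/3 + 96)) = -27702/(2 - (283/3)² - 248*283/3) = -27702/(2 - 1*80089/9 - 70184/3) = -27702/(2 - 80089/9 - 70184/3) = -27702/(-290623/9) = -27702*(-9/290623) = 249318/290623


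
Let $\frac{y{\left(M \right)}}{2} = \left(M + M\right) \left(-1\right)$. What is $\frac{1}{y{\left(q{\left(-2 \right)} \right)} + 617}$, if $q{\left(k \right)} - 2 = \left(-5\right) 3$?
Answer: $\frac{1}{669} \approx 0.0014948$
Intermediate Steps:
$q{\left(k \right)} = -13$ ($q{\left(k \right)} = 2 - 15 = -13$)
$y{\left(M \right)} = - 4 M$ ($y{\left(M \right)} = 2 \left(M + M\right) \left(-1\right) = 2 \cdot 2 M \left(-1\right) = 2 \left(- 2 M\right) = - 4 M$)
$\frac{1}{y{\left(q{\left(-2 \right)} \right)} + 617} = \frac{1}{\left(-4\right) \left(-13\right) + 617} = \frac{1}{52 + 617} = \frac{1}{669}$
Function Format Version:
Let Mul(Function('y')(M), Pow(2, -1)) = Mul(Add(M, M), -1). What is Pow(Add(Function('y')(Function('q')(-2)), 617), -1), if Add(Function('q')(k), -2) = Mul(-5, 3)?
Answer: Rational(1, 669) ≈ 0.0014948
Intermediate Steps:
Function('q')(k) = -13 (Function('q')(k) = Add(2, Mul(-5, 3)) = Add(2, -15) = -13)
Function('y')(M) = Mul(-4, M) (Function('y')(M) = Mul(2, Mul(Add(M, M), -1)) = Mul(2, Mul(Mul(2, M), -1)) = Mul(2, Mul(-2, M)) = Mul(-4, M))
Pow(Add(Function('y')(Function('q')(-2)), 617), -1) = Pow(Add(Mul(-4, -13), 617), -1) = Pow(Add(52, 617), -1) = Pow(669, -1) = Rational(1, 669)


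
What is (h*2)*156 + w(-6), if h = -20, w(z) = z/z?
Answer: -6239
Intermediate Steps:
w(z) = 1
(h*2)*156 + w(-6) = -20*2*156 + 1 = -40*156 + 1 = -6240 + 1 = -6239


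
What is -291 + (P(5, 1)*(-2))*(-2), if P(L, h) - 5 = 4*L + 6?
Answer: -167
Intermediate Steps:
P(L, h) = 11 + 4*L (P(L, h) = 5 + (4*L + 6) = 5 + (6 + 4*L) = 11 + 4*L)
-291 + (P(5, 1)*(-2))*(-2) = -291 + ((11 + 4*5)*(-2))*(-2) = -291 + ((11 + 20)*(-2))*(-2) = -291 + (31*(-2))*(-2) = -291 - 62*(-2) = -291 + 124 = -167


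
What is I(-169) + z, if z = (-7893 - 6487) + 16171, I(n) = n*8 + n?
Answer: 270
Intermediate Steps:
I(n) = 9*n (I(n) = 8*n + n = 9*n)
z = 1791 (z = -14380 + 16171 = 1791)
I(-169) + z = 9*(-169) + 1791 = -1521 + 1791 = 270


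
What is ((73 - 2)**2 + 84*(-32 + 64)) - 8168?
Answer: -439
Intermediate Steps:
((73 - 2)**2 + 84*(-32 + 64)) - 8168 = (71**2 + 84*32) - 8168 = (5041 + 2688) - 8168 = 7729 - 8168 = -439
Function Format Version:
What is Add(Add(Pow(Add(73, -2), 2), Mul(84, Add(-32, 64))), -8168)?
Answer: -439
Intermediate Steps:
Add(Add(Pow(Add(73, -2), 2), Mul(84, Add(-32, 64))), -8168) = Add(Add(Pow(71, 2), Mul(84, 32)), -8168) = Add(Add(5041, 2688), -8168) = Add(7729, -8168) = -439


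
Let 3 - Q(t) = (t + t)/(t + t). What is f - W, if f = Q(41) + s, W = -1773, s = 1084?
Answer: 2859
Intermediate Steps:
Q(t) = 2 (Q(t) = 3 - (t + t)/(t + t) = 3 - 2*t/(2*t) = 3 - 2*t*1/(2*t) = 3 - 1*1 = 3 - 1 = 2)
f = 1086 (f = 2 + 1084 = 1086)
f - W = 1086 - 1*(-1773) = 1086 + 1773 = 2859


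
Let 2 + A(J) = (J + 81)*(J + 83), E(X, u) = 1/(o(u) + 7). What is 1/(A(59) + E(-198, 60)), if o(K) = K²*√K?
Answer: 15457131825971/307256866436512391 - 7200*√15/307256866436512391 ≈ 5.0307e-5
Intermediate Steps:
o(K) = K^(5/2)
E(X, u) = 1/(7 + u^(5/2)) (E(X, u) = 1/(u^(5/2) + 7) = 1/(7 + u^(5/2)))
A(J) = -2 + (81 + J)*(83 + J) (A(J) = -2 + (J + 81)*(J + 83) = -2 + (81 + J)*(83 + J))
1/(A(59) + E(-198, 60)) = 1/((6721 + 59² + 164*59) + 1/(7 + 60^(5/2))) = 1/((6721 + 3481 + 9676) + 1/(7 + 7200*√15)) = 1/(19878 + 1/(7 + 7200*√15))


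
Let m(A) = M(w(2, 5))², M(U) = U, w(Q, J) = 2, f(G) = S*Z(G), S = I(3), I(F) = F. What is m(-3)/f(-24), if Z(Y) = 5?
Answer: 4/15 ≈ 0.26667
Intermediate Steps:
S = 3
f(G) = 15 (f(G) = 3*5 = 15)
m(A) = 4 (m(A) = 2² = 4)
m(-3)/f(-24) = 4/15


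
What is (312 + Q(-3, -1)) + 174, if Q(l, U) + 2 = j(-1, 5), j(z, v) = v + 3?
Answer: 492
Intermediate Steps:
j(z, v) = 3 + v
Q(l, U) = 6 (Q(l, U) = -2 + (3 + 5) = -2 + 8 = 6)
(312 + Q(-3, -1)) + 174 = (312 + 6) + 174 = 318 + 174 = 492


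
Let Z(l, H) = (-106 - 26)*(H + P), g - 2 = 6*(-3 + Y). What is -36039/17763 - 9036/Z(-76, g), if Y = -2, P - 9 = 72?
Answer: -2545066/3451943 ≈ -0.73728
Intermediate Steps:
P = 81 (P = 9 + 72 = 81)
g = -28 (g = 2 + 6*(-3 - 2) = 2 + 6*(-5) = 2 - 30 = -28)
Z(l, H) = -10692 - 132*H (Z(l, H) = (-106 - 26)*(H + 81) = -132*(81 + H) = -10692 - 132*H)
-36039/17763 - 9036/Z(-76, g) = -36039/17763 - 9036/(-10692 - 132*(-28)) = -36039*1/17763 - 9036/(-10692 + 3696) = -12013/5921 - 9036/(-6996) = -12013/5921 - 9036*(-1/6996) = -12013/5921 + 753/583 = -2545066/3451943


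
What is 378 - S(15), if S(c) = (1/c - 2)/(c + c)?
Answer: 170129/450 ≈ 378.06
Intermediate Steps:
S(c) = (-2 + 1/c)/(2*c) (S(c) = (1/c - 2)/((2*c)) = (-2 + 1/c)*(1/(2*c)) = (-2 + 1/c)/(2*c))
378 - S(15) = 378 - (½ - 1*15)/15² = 378 - (½ - 15)/225 = 378 - (-29)/(225*2) = 378 - 1*(-29/450) = 378 + 29/450 = 170129/450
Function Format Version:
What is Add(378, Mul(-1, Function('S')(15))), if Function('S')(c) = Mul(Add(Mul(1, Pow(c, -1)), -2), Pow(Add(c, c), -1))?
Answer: Rational(170129, 450) ≈ 378.06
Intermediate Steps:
Function('S')(c) = Mul(Rational(1, 2), Pow(c, -1), Add(-2, Pow(c, -1))) (Function('S')(c) = Mul(Add(Pow(c, -1), -2), Pow(Mul(2, c), -1)) = Mul(Add(-2, Pow(c, -1)), Mul(Rational(1, 2), Pow(c, -1))) = Mul(Rational(1, 2), Pow(c, -1), Add(-2, Pow(c, -1))))
Add(378, Mul(-1, Function('S')(15))) = Add(378, Mul(-1, Mul(Pow(15, -2), Add(Rational(1, 2), Mul(-1, 15))))) = Add(378, Mul(-1, Mul(Rational(1, 225), Add(Rational(1, 2), -15)))) = Add(378, Mul(-1, Mul(Rational(1, 225), Rational(-29, 2)))) = Add(378, Mul(-1, Rational(-29, 450))) = Add(378, Rational(29, 450)) = Rational(170129, 450)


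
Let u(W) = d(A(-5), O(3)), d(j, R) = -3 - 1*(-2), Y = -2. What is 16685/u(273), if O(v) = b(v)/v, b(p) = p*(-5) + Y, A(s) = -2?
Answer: -16685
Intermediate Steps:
b(p) = -2 - 5*p (b(p) = p*(-5) - 2 = -5*p - 2 = -2 - 5*p)
O(v) = (-2 - 5*v)/v
d(j, R) = -1 (d(j, R) = -3 + 2 = -1)
u(W) = -1
16685/u(273) = 16685/(-1) = 16685*(-1) = -16685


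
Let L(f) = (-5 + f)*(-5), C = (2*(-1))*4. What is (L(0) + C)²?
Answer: 289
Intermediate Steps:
C = -8 (C = -2*4 = -8)
L(f) = 25 - 5*f
(L(0) + C)² = ((25 - 5*0) - 8)² = ((25 + 0) - 8)² = (25 - 8)² = 17² = 289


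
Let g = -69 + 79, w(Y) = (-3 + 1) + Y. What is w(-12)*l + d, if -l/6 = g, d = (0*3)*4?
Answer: 840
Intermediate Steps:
w(Y) = -2 + Y
d = 0 (d = 0*4 = 0)
g = 10
l = -60 (l = -6*10 = -60)
w(-12)*l + d = (-2 - 12)*(-60) + 0 = -14*(-60) + 0 = 840 + 0 = 840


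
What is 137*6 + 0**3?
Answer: 822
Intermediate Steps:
137*6 + 0**3 = 822 + 0 = 822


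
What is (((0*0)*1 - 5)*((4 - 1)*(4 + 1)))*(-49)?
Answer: 3675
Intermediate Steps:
(((0*0)*1 - 5)*((4 - 1)*(4 + 1)))*(-49) = ((0*1 - 5)*(3*5))*(-49) = ((0 - 5)*15)*(-49) = -5*15*(-49) = -75*(-49) = 3675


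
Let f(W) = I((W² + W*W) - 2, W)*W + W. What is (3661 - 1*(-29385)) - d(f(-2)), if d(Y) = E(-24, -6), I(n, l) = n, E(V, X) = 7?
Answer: 33039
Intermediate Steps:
f(W) = W + W*(-2 + 2*W²) (f(W) = ((W² + W*W) - 2)*W + W = ((W² + W²) - 2)*W + W = (2*W² - 2)*W + W = (-2 + 2*W²)*W + W = W*(-2 + 2*W²) + W = W + W*(-2 + 2*W²))
d(Y) = 7
(3661 - 1*(-29385)) - d(f(-2)) = (3661 - 1*(-29385)) - 1*7 = (3661 + 29385) - 7 = 33046 - 7 = 33039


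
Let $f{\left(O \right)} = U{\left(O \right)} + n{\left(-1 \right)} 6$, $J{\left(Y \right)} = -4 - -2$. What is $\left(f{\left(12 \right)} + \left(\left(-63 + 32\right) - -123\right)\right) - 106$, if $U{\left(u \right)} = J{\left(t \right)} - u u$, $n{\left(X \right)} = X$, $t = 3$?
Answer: $-166$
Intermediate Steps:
$J{\left(Y \right)} = -2$ ($J{\left(Y \right)} = -4 + 2 = -2$)
$U{\left(u \right)} = -2 - u^{2}$ ($U{\left(u \right)} = -2 - u u = -2 - u^{2}$)
$f{\left(O \right)} = -8 - O^{2}$ ($f{\left(O \right)} = \left(-2 - O^{2}\right) - 6 = -8 - O^{2}$)
$\left(f{\left(12 \right)} + \left(\left(-63 + 32\right) - -123\right)\right) - 106 = \left(\left(-8 - 12^{2}\right) + \left(\left(-63 + 32\right) - -123\right)\right) - 106 = \left(\left(-8 - 144\right) + \left(-31 + 123\right)\right) - 106 = \left(\left(-8 - 144\right) + 92\right) - 106 = \left(-152 + 92\right) - 106 = -60 - 106 = -166$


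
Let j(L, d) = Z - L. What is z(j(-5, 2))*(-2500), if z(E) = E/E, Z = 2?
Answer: -2500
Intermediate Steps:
j(L, d) = 2 - L
z(E) = 1
z(j(-5, 2))*(-2500) = 1*(-2500) = -2500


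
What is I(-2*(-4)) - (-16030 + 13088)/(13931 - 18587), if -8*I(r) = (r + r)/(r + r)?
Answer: -881/1164 ≈ -0.75687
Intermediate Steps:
I(r) = -⅛ (I(r) = -(r + r)/(8*(r + r)) = -2*r/(8*(2*r)) = -2*r*1/(2*r)/8 = -⅛*1 = -⅛)
I(-2*(-4)) - (-16030 + 13088)/(13931 - 18587) = -⅛ - (-16030 + 13088)/(13931 - 18587) = -⅛ - (-2942)/(-4656) = -⅛ - (-2942)*(-1)/4656 = -⅛ - 1*1471/2328 = -⅛ - 1471/2328 = -881/1164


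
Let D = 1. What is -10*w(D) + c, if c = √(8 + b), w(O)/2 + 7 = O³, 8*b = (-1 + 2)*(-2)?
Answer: 120 + √31/2 ≈ 122.78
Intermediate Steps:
b = -¼ (b = ((-1 + 2)*(-2))/8 = (1*(-2))/8 = (⅛)*(-2) = -¼ ≈ -0.25000)
w(O) = -14 + 2*O³
c = √31/2 (c = √(8 - ¼) = √(31/4) = √31/2 ≈ 2.7839)
-10*w(D) + c = -10*(-14 + 2*1³) + √31/2 = -10*(-14 + 2*1) + √31/2 = -10*(-14 + 2) + √31/2 = -10*(-12) + √31/2 = 120 + √31/2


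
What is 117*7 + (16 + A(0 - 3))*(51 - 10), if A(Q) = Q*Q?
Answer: 1844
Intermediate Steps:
A(Q) = Q²
117*7 + (16 + A(0 - 3))*(51 - 10) = 117*7 + (16 + (0 - 3)²)*(51 - 10) = 819 + (16 + (-3)²)*41 = 819 + (16 + 9)*41 = 819 + 25*41 = 819 + 1025 = 1844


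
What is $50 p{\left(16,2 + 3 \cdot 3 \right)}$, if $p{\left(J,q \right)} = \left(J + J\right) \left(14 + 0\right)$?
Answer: $22400$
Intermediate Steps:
$p{\left(J,q \right)} = 28 J$ ($p{\left(J,q \right)} = 2 J 14 = 28 J$)
$50 p{\left(16,2 + 3 \cdot 3 \right)} = 50 \cdot 28 \cdot 16 = 50 \cdot 448 = 22400$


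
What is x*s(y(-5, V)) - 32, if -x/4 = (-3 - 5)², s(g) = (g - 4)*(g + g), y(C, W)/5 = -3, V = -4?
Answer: -145952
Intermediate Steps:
y(C, W) = -15 (y(C, W) = 5*(-3) = -15)
s(g) = 2*g*(-4 + g) (s(g) = (-4 + g)*(2*g) = 2*g*(-4 + g))
x = -256 (x = -4*(-3 - 5)² = -4*(-8)² = -4*64 = -256)
x*s(y(-5, V)) - 32 = -512*(-15)*(-4 - 15) - 32 = -512*(-15)*(-19) - 32 = -256*570 - 32 = -145920 - 32 = -145952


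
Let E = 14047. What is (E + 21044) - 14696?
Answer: 20395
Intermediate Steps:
(E + 21044) - 14696 = (14047 + 21044) - 14696 = 35091 - 14696 = 20395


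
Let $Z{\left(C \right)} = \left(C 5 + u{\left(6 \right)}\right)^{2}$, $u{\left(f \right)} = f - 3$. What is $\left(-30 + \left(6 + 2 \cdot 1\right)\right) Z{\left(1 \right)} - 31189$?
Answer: $-32597$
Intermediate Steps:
$u{\left(f \right)} = -3 + f$
$Z{\left(C \right)} = \left(3 + 5 C\right)^{2}$ ($Z{\left(C \right)} = \left(C 5 + \left(-3 + 6\right)\right)^{2} = \left(5 C + 3\right)^{2} = \left(3 + 5 C\right)^{2}$)
$\left(-30 + \left(6 + 2 \cdot 1\right)\right) Z{\left(1 \right)} - 31189 = \left(-30 + \left(6 + 2 \cdot 1\right)\right) \left(3 + 5 \cdot 1\right)^{2} - 31189 = \left(-30 + \left(6 + 2\right)\right) \left(3 + 5\right)^{2} - 31189 = \left(-30 + 8\right) 8^{2} - 31189 = \left(-22\right) 64 - 31189 = -1408 - 31189 = -32597$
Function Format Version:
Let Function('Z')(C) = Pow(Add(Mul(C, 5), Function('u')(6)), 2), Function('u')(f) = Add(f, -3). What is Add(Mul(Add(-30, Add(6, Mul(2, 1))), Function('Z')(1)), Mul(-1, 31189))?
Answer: -32597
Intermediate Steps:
Function('u')(f) = Add(-3, f)
Function('Z')(C) = Pow(Add(3, Mul(5, C)), 2) (Function('Z')(C) = Pow(Add(Mul(C, 5), Add(-3, 6)), 2) = Pow(Add(Mul(5, C), 3), 2) = Pow(Add(3, Mul(5, C)), 2))
Add(Mul(Add(-30, Add(6, Mul(2, 1))), Function('Z')(1)), Mul(-1, 31189)) = Add(Mul(Add(-30, Add(6, Mul(2, 1))), Pow(Add(3, Mul(5, 1)), 2)), Mul(-1, 31189)) = Add(Mul(Add(-30, Add(6, 2)), Pow(Add(3, 5), 2)), -31189) = Add(Mul(Add(-30, 8), Pow(8, 2)), -31189) = Add(Mul(-22, 64), -31189) = Add(-1408, -31189) = -32597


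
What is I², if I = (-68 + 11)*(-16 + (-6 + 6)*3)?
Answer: 831744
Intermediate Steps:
I = 912 (I = -57*(-16 + 0*3) = -57*(-16 + 0) = -57*(-16) = 912)
I² = 912² = 831744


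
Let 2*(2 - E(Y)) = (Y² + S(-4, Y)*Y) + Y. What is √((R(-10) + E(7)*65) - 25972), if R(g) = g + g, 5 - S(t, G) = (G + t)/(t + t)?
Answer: I*√462477/4 ≈ 170.01*I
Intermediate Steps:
S(t, G) = 5 - (G + t)/(2*t) (S(t, G) = 5 - (G + t)/(t + t) = 5 - (G + t)/(2*t))
E(Y) = 2 - Y/2 - Y²/2 - Y*(9/2 + Y/8)/2 (E(Y) = 2 - ((Y² + ((½)*(-Y + 9*(-4))/(-4))*Y) + Y)/2 = 2 - ((Y² + ((½)*(-¼)*(-Y - 36))*Y) + Y)/2 = 2 - ((Y² + ((½)*(-¼)*(-36 - Y))*Y) + Y)/2 = 2 - ((Y² + (9/2 + Y/8)*Y) + Y)/2 = 2 - ((Y² + Y*(9/2 + Y/8)) + Y)/2 = 2 - (Y + Y² + Y*(9/2 + Y/8))/2 = 2 + (-Y/2 - Y²/2 - Y*(9/2 + Y/8)/2) = 2 - Y/2 - Y²/2 - Y*(9/2 + Y/8)/2)
R(g) = 2*g
√((R(-10) + E(7)*65) - 25972) = √((2*(-10) + (2 - 11/4*7 - 9/16*7²)*65) - 25972) = √((-20 + (2 - 77/4 - 9/16*49)*65) - 25972) = √((-20 + (2 - 77/4 - 441/16)*65) - 25972) = √((-20 - 717/16*65) - 25972) = √((-20 - 46605/16) - 25972) = √(-46925/16 - 25972) = √(-462477/16) = I*√462477/4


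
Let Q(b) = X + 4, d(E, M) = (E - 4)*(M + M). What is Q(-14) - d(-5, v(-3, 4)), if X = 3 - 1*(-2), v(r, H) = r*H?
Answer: -207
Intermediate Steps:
v(r, H) = H*r
X = 5 (X = 3 + 2 = 5)
d(E, M) = 2*M*(-4 + E) (d(E, M) = (-4 + E)*(2*M) = 2*M*(-4 + E))
Q(b) = 9 (Q(b) = 5 + 4 = 9)
Q(-14) - d(-5, v(-3, 4)) = 9 - 2*4*(-3)*(-4 - 5) = 9 - 2*(-12)*(-9) = 9 - 1*216 = 9 - 216 = -207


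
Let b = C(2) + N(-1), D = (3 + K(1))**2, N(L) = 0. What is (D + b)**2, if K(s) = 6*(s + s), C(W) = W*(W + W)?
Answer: 54289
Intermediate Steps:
C(W) = 2*W**2 (C(W) = W*(2*W) = 2*W**2)
K(s) = 12*s (K(s) = 6*(2*s) = 12*s)
D = 225 (D = (3 + 12*1)**2 = (3 + 12)**2 = 15**2 = 225)
b = 8 (b = 2*2**2 + 0 = 2*4 + 0 = 8 + 0 = 8)
(D + b)**2 = (225 + 8)**2 = 233**2 = 54289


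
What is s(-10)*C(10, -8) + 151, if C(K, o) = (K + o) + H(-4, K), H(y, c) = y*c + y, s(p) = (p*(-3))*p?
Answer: 12751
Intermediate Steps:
s(p) = -3*p**2 (s(p) = (-3*p)*p = -3*p**2)
H(y, c) = y + c*y (H(y, c) = c*y + y = y + c*y)
C(K, o) = -4 + o - 3*K (C(K, o) = (K + o) - 4*(1 + K) = (K + o) + (-4 - 4*K) = -4 + o - 3*K)
s(-10)*C(10, -8) + 151 = (-3*(-10)**2)*(-4 - 8 - 3*10) + 151 = (-3*100)*(-4 - 8 - 30) + 151 = -300*(-42) + 151 = 12600 + 151 = 12751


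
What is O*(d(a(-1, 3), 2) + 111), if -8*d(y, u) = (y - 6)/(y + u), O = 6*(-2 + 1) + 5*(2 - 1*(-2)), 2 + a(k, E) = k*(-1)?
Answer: 6265/4 ≈ 1566.3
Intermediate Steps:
a(k, E) = -2 - k (a(k, E) = -2 + k*(-1) = -2 - k)
O = 14 (O = 6*(-1) + 5*(2 + 2) = -6 + 5*4 = -6 + 20 = 14)
d(y, u) = -(-6 + y)/(8*(u + y)) (d(y, u) = -(y - 6)/(8*(y + u)) = -(-6 + y)/(8*(u + y)))
O*(d(a(-1, 3), 2) + 111) = 14*((6 - (-2 - 1*(-1)))/(8*(2 + (-2 - 1*(-1)))) + 111) = 14*((6 - (-2 + 1))/(8*(2 + (-2 + 1))) + 111) = 14*((6 - 1*(-1))/(8*(2 - 1)) + 111) = 14*((⅛)*(6 + 1)/1 + 111) = 14*((⅛)*1*7 + 111) = 14*(7/8 + 111) = 14*(895/8) = 6265/4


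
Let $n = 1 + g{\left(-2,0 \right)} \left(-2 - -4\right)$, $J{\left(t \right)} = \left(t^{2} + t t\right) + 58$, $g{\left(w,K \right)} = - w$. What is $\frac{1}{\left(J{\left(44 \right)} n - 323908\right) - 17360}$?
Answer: $- \frac{1}{321618} \approx -3.1093 \cdot 10^{-6}$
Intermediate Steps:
$J{\left(t \right)} = 58 + 2 t^{2}$ ($J{\left(t \right)} = \left(t^{2} + t^{2}\right) + 58 = 2 t^{2} + 58 = 58 + 2 t^{2}$)
$n = 5$ ($n = 1 + \left(-1\right) \left(-2\right) \left(-2 - -4\right) = 1 + 2 \left(-2 + 4\right) = 1 + 2 \cdot 2 = 1 + 4 = 5$)
$\frac{1}{\left(J{\left(44 \right)} n - 323908\right) - 17360} = \frac{1}{\left(\left(58 + 2 \cdot 44^{2}\right) 5 - 323908\right) - 17360} = \frac{1}{\left(\left(58 + 2 \cdot 1936\right) 5 - 323908\right) - 17360} = \frac{1}{\left(\left(58 + 3872\right) 5 - 323908\right) - 17360} = \frac{1}{\left(3930 \cdot 5 - 323908\right) - 17360} = \frac{1}{\left(19650 - 323908\right) - 17360} = \frac{1}{-304258 - 17360} = \frac{1}{-321618} = - \frac{1}{321618}$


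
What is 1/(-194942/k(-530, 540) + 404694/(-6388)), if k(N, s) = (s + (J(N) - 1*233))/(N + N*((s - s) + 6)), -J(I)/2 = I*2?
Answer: 7751838/2309520918911 ≈ 3.3565e-6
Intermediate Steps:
J(I) = -4*I (J(I) = -2*I*2 = -4*I)
k(N, s) = (-233 + s - 4*N)/(7*N) (k(N, s) = (s + (-4*N - 1*233))/(N + N*((s - s) + 6)) = (s + (-4*N - 233))/(N + N*(0 + 6)) = (s + (-233 - 4*N))/(N + N*6) = (-233 + s - 4*N)/(N + 6*N) = (-233 + s - 4*N)/((7*N)) = (-233 + s - 4*N)*(1/(7*N)) = (-233 + s - 4*N)/(7*N))
1/(-194942/k(-530, 540) + 404694/(-6388)) = 1/(-194942*(-3710/(-233 + 540 - 4*(-530))) + 404694/(-6388)) = 1/(-194942*(-3710/(-233 + 540 + 2120)) + 404694*(-1/6388)) = 1/(-194942/((⅐)*(-1/530)*2427) - 202347/3194) = 1/(-194942/(-2427/3710) - 202347/3194) = 1/(-194942*(-3710/2427) - 202347/3194) = 1/(723234820/2427 - 202347/3194) = 1/(2309520918911/7751838) = 7751838/2309520918911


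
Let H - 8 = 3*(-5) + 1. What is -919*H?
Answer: 5514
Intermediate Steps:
H = -6 (H = 8 + (3*(-5) + 1) = 8 + (-15 + 1) = 8 - 14 = -6)
-919*H = -919*(-6) = 5514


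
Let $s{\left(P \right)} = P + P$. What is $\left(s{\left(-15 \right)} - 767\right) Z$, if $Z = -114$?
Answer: $90858$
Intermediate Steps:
$s{\left(P \right)} = 2 P$
$\left(s{\left(-15 \right)} - 767\right) Z = \left(2 \left(-15\right) - 767\right) \left(-114\right) = \left(-30 - 767\right) \left(-114\right) = \left(-797\right) \left(-114\right) = 90858$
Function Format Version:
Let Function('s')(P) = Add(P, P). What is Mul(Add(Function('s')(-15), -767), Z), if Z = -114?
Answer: 90858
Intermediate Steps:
Function('s')(P) = Mul(2, P)
Mul(Add(Function('s')(-15), -767), Z) = Mul(Add(Mul(2, -15), -767), -114) = Mul(Add(-30, -767), -114) = Mul(-797, -114) = 90858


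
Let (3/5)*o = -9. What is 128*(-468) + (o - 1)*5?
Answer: -59984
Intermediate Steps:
o = -15 (o = (5/3)*(-9) = -15)
128*(-468) + (o - 1)*5 = 128*(-468) + (-15 - 1)*5 = -59904 - 16*5 = -59904 - 80 = -59984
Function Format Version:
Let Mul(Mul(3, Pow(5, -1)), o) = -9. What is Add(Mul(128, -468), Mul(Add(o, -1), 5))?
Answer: -59984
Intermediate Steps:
o = -15 (o = Mul(Rational(5, 3), -9) = -15)
Add(Mul(128, -468), Mul(Add(o, -1), 5)) = Add(Mul(128, -468), Mul(Add(-15, -1), 5)) = Add(-59904, Mul(-16, 5)) = Add(-59904, -80) = -59984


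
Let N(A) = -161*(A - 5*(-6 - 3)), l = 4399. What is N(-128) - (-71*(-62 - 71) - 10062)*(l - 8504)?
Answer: -2527632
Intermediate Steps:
N(A) = -7245 - 161*A (N(A) = -161*(A - 5*(-9)) = -161*(A + 45) = -161*(45 + A) = -7245 - 161*A)
N(-128) - (-71*(-62 - 71) - 10062)*(l - 8504) = (-7245 - 161*(-128)) - (-71*(-62 - 71) - 10062)*(4399 - 8504) = (-7245 + 20608) - (-71*(-133) - 10062)*(-4105) = 13363 - (9443 - 10062)*(-4105) = 13363 - (-619)*(-4105) = 13363 - 1*2540995 = 13363 - 2540995 = -2527632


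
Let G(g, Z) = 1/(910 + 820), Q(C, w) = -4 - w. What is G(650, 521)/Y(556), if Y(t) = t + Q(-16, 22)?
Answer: 1/916900 ≈ 1.0906e-6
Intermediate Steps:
Y(t) = -26 + t (Y(t) = t + (-4 - 1*22) = t + (-4 - 22) = t - 26 = -26 + t)
G(g, Z) = 1/1730
G(650, 521)/Y(556) = 1/(1730*(-26 + 556)) = (1/1730)/530 = (1/1730)*(1/530) = 1/916900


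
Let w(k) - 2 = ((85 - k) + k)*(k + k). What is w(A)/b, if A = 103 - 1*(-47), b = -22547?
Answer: -25502/22547 ≈ -1.1311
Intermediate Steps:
A = 150 (A = 103 + 47 = 150)
w(k) = 2 + 170*k (w(k) = 2 + ((85 - k) + k)*(k + k) = 2 + 85*(2*k) = 2 + 170*k)
w(A)/b = (2 + 170*150)/(-22547) = (2 + 25500)*(-1/22547) = 25502*(-1/22547) = -25502/22547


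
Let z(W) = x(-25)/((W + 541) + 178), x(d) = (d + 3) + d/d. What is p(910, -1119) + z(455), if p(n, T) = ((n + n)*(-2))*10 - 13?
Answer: -42748883/1174 ≈ -36413.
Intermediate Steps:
x(d) = 4 + d (x(d) = (3 + d) + 1 = 4 + d)
p(n, T) = -13 - 40*n (p(n, T) = ((2*n)*(-2))*10 - 13 = -4*n*10 - 13 = -40*n - 13 = -13 - 40*n)
z(W) = -21/(719 + W) (z(W) = (4 - 25)/((W + 541) + 178) = -21/((541 + W) + 178) = -21/(719 + W))
p(910, -1119) + z(455) = (-13 - 40*910) - 21/(719 + 455) = (-13 - 36400) - 21/1174 = -36413 - 21*1/1174 = -36413 - 21/1174 = -42748883/1174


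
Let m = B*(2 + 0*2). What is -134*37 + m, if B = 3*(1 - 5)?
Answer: -4982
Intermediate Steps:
B = -12 (B = 3*(-4) = -12)
m = -24 (m = -12*(2 + 0*2) = -12*(2 + 0) = -12*2 = -24)
-134*37 + m = -134*37 - 24 = -4958 - 24 = -4982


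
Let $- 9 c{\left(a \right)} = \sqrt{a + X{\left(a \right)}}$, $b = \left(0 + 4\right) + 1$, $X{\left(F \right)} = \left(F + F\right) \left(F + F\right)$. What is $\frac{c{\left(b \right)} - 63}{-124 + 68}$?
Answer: $\frac{9}{8} + \frac{\sqrt{105}}{504} \approx 1.1453$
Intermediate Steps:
$X{\left(F \right)} = 4 F^{2}$ ($X{\left(F \right)} = 2 F 2 F = 4 F^{2}$)
$b = 5$ ($b = 4 + 1 = 5$)
$c{\left(a \right)} = - \frac{\sqrt{a + 4 a^{2}}}{9}$
$\frac{c{\left(b \right)} - 63}{-124 + 68} = \frac{- \frac{\sqrt{5 \left(1 + 4 \cdot 5\right)}}{9} - 63}{-124 + 68} = \frac{- \frac{\sqrt{5 \left(1 + 20\right)}}{9} - 63}{-56} = - \frac{- \frac{\sqrt{5 \cdot 21}}{9} - 63}{56} = - \frac{- \frac{\sqrt{105}}{9} - 63}{56} = - \frac{-63 - \frac{\sqrt{105}}{9}}{56} = \frac{9}{8} + \frac{\sqrt{105}}{504}$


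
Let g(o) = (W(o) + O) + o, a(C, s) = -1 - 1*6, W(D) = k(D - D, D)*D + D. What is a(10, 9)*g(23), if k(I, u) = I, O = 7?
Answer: -371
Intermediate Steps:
W(D) = D (W(D) = (D - D)*D + D = 0*D + D = 0 + D = D)
a(C, s) = -7 (a(C, s) = -1 - 6 = -7)
g(o) = 7 + 2*o (g(o) = (o + 7) + o = (7 + o) + o = 7 + 2*o)
a(10, 9)*g(23) = -7*(7 + 2*23) = -7*(7 + 46) = -7*53 = -371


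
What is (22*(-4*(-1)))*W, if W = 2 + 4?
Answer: 528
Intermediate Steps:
W = 6
(22*(-4*(-1)))*W = (22*(-4*(-1)))*6 = (22*4)*6 = 88*6 = 528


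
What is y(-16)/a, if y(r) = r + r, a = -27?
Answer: 32/27 ≈ 1.1852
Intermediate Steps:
y(r) = 2*r
y(-16)/a = (2*(-16))/(-27) = -32*(-1/27) = 32/27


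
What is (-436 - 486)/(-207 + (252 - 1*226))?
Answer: 922/181 ≈ 5.0939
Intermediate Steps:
(-436 - 486)/(-207 + (252 - 1*226)) = -922/(-207 + (252 - 226)) = -922/(-207 + 26) = -922/(-181) = -922*(-1/181) = 922/181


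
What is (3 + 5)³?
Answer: 512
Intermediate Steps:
(3 + 5)³ = 8³ = 512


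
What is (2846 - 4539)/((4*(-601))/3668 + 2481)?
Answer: -1552481/2274476 ≈ -0.68257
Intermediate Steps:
(2846 - 4539)/((4*(-601))/3668 + 2481) = -1693/(-2404*1/3668 + 2481) = -1693/(-601/917 + 2481) = -1693/2274476/917 = -1693*917/2274476 = -1552481/2274476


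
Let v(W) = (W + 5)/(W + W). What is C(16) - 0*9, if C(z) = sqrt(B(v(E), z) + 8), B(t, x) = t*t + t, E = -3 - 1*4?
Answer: 20/7 ≈ 2.8571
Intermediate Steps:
E = -7 (E = -3 - 4 = -7)
v(W) = (5 + W)/(2*W) (v(W) = (5 + W)/((2*W)) = (5 + W)*(1/(2*W)) = (5 + W)/(2*W))
B(t, x) = t + t**2 (B(t, x) = t**2 + t = t + t**2)
C(z) = 20/7 (C(z) = sqrt(((1/2)*(5 - 7)/(-7))*(1 + (1/2)*(5 - 7)/(-7)) + 8) = sqrt(((1/2)*(-1/7)*(-2))*(1 + (1/2)*(-1/7)*(-2)) + 8) = sqrt((1 + 1/7)/7 + 8) = sqrt((1/7)*(8/7) + 8) = sqrt(8/49 + 8) = sqrt(400/49) = 20/7)
C(16) - 0*9 = 20/7 - 0*9 = 20/7 - 1*0 = 20/7 + 0 = 20/7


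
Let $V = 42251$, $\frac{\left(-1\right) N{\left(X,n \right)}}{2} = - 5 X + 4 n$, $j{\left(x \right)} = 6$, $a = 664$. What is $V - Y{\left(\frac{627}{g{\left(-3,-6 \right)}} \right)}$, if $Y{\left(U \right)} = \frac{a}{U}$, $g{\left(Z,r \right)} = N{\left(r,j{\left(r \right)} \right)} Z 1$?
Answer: $\frac{8758747}{209} \approx 41908.0$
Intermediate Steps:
$N{\left(X,n \right)} = - 8 n + 10 X$ ($N{\left(X,n \right)} = - 2 \left(- 5 X + 4 n\right) = - 8 n + 10 X$)
$g{\left(Z,r \right)} = Z \left(-48 + 10 r\right)$ ($g{\left(Z,r \right)} = \left(\left(-8\right) 6 + 10 r\right) Z 1 = \left(-48 + 10 r\right) Z 1 = Z \left(-48 + 10 r\right) 1 = Z \left(-48 + 10 r\right)$)
$Y{\left(U \right)} = \frac{664}{U}$
$V - Y{\left(\frac{627}{g{\left(-3,-6 \right)}} \right)} = 42251 - \frac{664}{627 \frac{1}{2 \left(-3\right) \left(-24 + 5 \left(-6\right)\right)}} = 42251 - \frac{664}{627 \frac{1}{2 \left(-3\right) \left(-24 - 30\right)}} = 42251 - \frac{664}{627 \frac{1}{2 \left(-3\right) \left(-54\right)}} = 42251 - \frac{664}{627 \cdot \frac{1}{324}} = 42251 - \frac{664}{\frac{209}{108}} = 42251 - 664 \cdot \frac{108}{209} = 42251 - \frac{71712}{209} = \frac{8758747}{209}$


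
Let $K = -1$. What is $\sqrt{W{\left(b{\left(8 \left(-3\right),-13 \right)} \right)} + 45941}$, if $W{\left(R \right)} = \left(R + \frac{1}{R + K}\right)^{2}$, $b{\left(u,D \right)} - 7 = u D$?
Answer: $\frac{\sqrt{14936419933}}{318} \approx 384.32$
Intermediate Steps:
$b{\left(u,D \right)} = 7 + D u$ ($b{\left(u,D \right)} = 7 + u D = 7 + D u$)
$W{\left(R \right)} = \left(R + \frac{1}{-1 + R}\right)^{2}$ ($W{\left(R \right)} = \left(R + \frac{1}{R - 1}\right)^{2} = \left(R + \frac{1}{-1 + R}\right)^{2}$)
$\sqrt{W{\left(b{\left(8 \left(-3\right),-13 \right)} \right)} + 45941} = \sqrt{\frac{\left(1 + \left(7 - 13 \cdot 8 \left(-3\right)\right)^{2} - \left(7 - 13 \cdot 8 \left(-3\right)\right)\right)^{2}}{\left(-1 - \left(-7 + 13 \cdot 8 \left(-3\right)\right)\right)^{2}} + 45941} = \sqrt{\frac{\left(1 + \left(7 - -312\right)^{2} - \left(7 - -312\right)\right)^{2}}{\left(-1 + \left(7 - -312\right)\right)^{2}} + 45941} = \sqrt{\frac{\left(1 + \left(7 + 312\right)^{2} - \left(7 + 312\right)\right)^{2}}{\left(-1 + \left(7 + 312\right)\right)^{2}} + 45941} = \sqrt{\frac{\left(1 + 319^{2} - 319\right)^{2}}{\left(-1 + 319\right)^{2}} + 45941} = \sqrt{\frac{\left(1 + 101761 - 319\right)^{2}}{101124} + 45941} = \sqrt{\frac{101443^{2}}{101124} + 45941} = \sqrt{\frac{1}{101124} \cdot 10290682249 + 45941} = \sqrt{\frac{10290682249}{101124} + 45941} = \sqrt{\frac{14936419933}{101124}} = \frac{\sqrt{14936419933}}{318}$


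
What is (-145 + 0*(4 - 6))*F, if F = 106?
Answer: -15370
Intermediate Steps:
(-145 + 0*(4 - 6))*F = (-145 + 0*(4 - 6))*106 = (-145 + 0*(-2))*106 = (-145 + 0)*106 = -145*106 = -15370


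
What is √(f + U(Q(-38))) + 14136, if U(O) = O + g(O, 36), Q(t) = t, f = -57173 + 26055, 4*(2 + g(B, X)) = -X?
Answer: 14136 + 3*I*√3463 ≈ 14136.0 + 176.54*I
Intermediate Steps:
g(B, X) = -2 - X/4 (g(B, X) = -2 + (-X)/4 = -2 - X/4)
f = -31118
U(O) = -11 + O (U(O) = O + (-2 - ¼*36) = O + (-2 - 9) = O - 11 = -11 + O)
√(f + U(Q(-38))) + 14136 = √(-31118 + (-11 - 38)) + 14136 = √(-31118 - 49) + 14136 = √(-31167) + 14136 = 3*I*√3463 + 14136 = 14136 + 3*I*√3463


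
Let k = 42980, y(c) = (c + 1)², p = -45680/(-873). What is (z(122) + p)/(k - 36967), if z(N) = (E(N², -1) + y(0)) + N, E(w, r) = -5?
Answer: 21242/749907 ≈ 0.028326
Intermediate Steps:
p = 45680/873 (p = -45680*(-1/873) = 45680/873 ≈ 52.325)
y(c) = (1 + c)²
z(N) = -4 + N (z(N) = (-5 + (1 + 0)²) + N = (-5 + 1²) + N = (-5 + 1) + N = -4 + N)
(z(122) + p)/(k - 36967) = ((-4 + 122) + 45680/873)/(42980 - 36967) = (118 + 45680/873)/6013 = (148694/873)*(1/6013) = 21242/749907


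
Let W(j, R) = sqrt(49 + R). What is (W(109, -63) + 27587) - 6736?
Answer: 20851 + I*sqrt(14) ≈ 20851.0 + 3.7417*I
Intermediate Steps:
(W(109, -63) + 27587) - 6736 = (sqrt(49 - 63) + 27587) - 6736 = (sqrt(-14) + 27587) - 6736 = (I*sqrt(14) + 27587) - 6736 = (27587 + I*sqrt(14)) - 6736 = 20851 + I*sqrt(14)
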